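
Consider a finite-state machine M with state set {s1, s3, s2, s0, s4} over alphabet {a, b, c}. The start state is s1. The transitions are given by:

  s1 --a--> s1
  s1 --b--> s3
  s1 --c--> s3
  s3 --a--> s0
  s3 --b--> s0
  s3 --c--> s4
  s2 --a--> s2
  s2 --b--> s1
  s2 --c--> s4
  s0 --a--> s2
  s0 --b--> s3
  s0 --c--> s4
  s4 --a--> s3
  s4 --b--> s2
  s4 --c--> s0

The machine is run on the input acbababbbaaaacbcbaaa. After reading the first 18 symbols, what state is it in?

s2

Trace: s1 -a-> s1 -c-> s3 -b-> s0 -a-> s2 -b-> s1 -a-> s1 -b-> s3 -b-> s0 -b-> s3 -a-> s0 -a-> s2 -a-> s2 -a-> s2 -c-> s4 -b-> s2 -c-> s4 -b-> s2 -a-> s2
After 18 symbols: s2.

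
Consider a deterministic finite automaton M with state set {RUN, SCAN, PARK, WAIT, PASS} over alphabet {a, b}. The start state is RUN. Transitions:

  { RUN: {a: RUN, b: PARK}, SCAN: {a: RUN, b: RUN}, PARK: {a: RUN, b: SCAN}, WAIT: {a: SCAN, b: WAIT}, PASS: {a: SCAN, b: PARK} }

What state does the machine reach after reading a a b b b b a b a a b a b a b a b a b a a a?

RUN

start at RUN
read 'a': RUN → RUN
read 'a': RUN → RUN
read 'b': RUN → PARK
read 'b': PARK → SCAN
read 'b': SCAN → RUN
read 'b': RUN → PARK
read 'a': PARK → RUN
read 'b': RUN → PARK
read 'a': PARK → RUN
read 'a': RUN → RUN
read 'b': RUN → PARK
read 'a': PARK → RUN
read 'b': RUN → PARK
read 'a': PARK → RUN
read 'b': RUN → PARK
read 'a': PARK → RUN
read 'b': RUN → PARK
read 'a': PARK → RUN
read 'b': RUN → PARK
read 'a': PARK → RUN
read 'a': RUN → RUN
read 'a': RUN → RUN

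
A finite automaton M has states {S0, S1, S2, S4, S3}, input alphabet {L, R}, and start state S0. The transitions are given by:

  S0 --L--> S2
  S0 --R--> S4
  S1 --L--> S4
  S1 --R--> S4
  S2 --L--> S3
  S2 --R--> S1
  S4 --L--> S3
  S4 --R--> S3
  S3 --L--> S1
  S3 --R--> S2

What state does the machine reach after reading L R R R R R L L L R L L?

S1

start at S0
read 'L': S0 → S2
read 'R': S2 → S1
read 'R': S1 → S4
read 'R': S4 → S3
read 'R': S3 → S2
read 'R': S2 → S1
read 'L': S1 → S4
read 'L': S4 → S3
read 'L': S3 → S1
read 'R': S1 → S4
read 'L': S4 → S3
read 'L': S3 → S1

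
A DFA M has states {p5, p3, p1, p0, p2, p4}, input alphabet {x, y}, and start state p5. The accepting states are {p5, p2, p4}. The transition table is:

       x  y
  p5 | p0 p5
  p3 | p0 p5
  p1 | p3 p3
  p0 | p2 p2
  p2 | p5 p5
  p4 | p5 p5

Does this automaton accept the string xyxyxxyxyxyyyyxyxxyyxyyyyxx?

start at p5
read 'x': p5 → p0
read 'y': p0 → p2
read 'x': p2 → p5
read 'y': p5 → p5
read 'x': p5 → p0
read 'x': p0 → p2
read 'y': p2 → p5
read 'x': p5 → p0
read 'y': p0 → p2
read 'x': p2 → p5
read 'y': p5 → p5
read 'y': p5 → p5
read 'y': p5 → p5
read 'y': p5 → p5
read 'x': p5 → p0
read 'y': p0 → p2
read 'x': p2 → p5
read 'x': p5 → p0
read 'y': p0 → p2
read 'y': p2 → p5
read 'x': p5 → p0
read 'y': p0 → p2
read 'y': p2 → p5
read 'y': p5 → p5
read 'y': p5 → p5
read 'x': p5 → p0
read 'x': p0 → p2
End state p2 is accepting.

Yes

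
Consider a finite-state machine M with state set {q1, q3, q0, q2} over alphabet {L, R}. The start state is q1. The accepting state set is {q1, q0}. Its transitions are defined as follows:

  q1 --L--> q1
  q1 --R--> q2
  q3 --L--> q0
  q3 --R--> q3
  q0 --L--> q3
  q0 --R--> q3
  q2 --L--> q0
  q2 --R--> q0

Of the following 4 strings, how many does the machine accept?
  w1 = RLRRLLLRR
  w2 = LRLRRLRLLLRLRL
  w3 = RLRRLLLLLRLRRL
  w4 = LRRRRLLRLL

w1: Trace: q1 -R-> q2 -L-> q0 -R-> q3 -R-> q3 -L-> q0 -L-> q3 -L-> q0 -R-> q3 -R-> q3  → end q3, rejected
w2: Trace: q1 -L-> q1 -R-> q2 -L-> q0 -R-> q3 -R-> q3 -L-> q0 -R-> q3 -L-> q0 -L-> q3 -L-> q0 -R-> q3 -L-> q0 -R-> q3 -L-> q0  → end q0, accepted
w3: Trace: q1 -R-> q2 -L-> q0 -R-> q3 -R-> q3 -L-> q0 -L-> q3 -L-> q0 -L-> q3 -L-> q0 -R-> q3 -L-> q0 -R-> q3 -R-> q3 -L-> q0  → end q0, accepted
w4: Trace: q1 -L-> q1 -R-> q2 -R-> q0 -R-> q3 -R-> q3 -L-> q0 -L-> q3 -R-> q3 -L-> q0 -L-> q3  → end q3, rejected

2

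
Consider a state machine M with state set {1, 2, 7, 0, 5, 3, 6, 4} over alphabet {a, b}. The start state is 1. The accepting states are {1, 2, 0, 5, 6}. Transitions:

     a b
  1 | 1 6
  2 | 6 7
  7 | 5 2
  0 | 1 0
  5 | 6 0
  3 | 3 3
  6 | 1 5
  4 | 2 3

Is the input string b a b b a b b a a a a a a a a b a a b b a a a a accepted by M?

Trace: 1 -b-> 6 -a-> 1 -b-> 6 -b-> 5 -a-> 6 -b-> 5 -b-> 0 -a-> 1 -a-> 1 -a-> 1 -a-> 1 -a-> 1 -a-> 1 -a-> 1 -a-> 1 -b-> 6 -a-> 1 -a-> 1 -b-> 6 -b-> 5 -a-> 6 -a-> 1 -a-> 1 -a-> 1
End state 1 is accepting.

Yes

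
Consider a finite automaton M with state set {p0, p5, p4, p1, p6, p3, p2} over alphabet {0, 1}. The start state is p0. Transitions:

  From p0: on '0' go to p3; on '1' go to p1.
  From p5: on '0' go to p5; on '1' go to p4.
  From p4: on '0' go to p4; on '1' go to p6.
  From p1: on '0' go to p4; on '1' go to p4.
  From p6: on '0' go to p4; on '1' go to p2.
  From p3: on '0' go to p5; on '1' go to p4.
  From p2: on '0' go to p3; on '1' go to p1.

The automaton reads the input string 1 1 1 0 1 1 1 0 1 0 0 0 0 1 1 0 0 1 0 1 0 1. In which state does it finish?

p0 → p1 → p4 → p6 → p4 → p6 → p2 → p1 → p4 → p6 → p4 → p4 → p4 → p4 → p6 → p2 → p3 → p5 → p4 → p4 → p6 → p4 → p6

p6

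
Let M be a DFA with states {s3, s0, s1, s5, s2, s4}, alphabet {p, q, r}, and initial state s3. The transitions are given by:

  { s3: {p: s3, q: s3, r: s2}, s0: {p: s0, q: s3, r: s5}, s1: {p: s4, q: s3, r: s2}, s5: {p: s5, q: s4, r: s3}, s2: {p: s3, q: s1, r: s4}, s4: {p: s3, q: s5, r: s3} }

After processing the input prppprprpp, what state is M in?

s3

s3 → s3 → s2 → s3 → s3 → s3 → s2 → s3 → s2 → s3 → s3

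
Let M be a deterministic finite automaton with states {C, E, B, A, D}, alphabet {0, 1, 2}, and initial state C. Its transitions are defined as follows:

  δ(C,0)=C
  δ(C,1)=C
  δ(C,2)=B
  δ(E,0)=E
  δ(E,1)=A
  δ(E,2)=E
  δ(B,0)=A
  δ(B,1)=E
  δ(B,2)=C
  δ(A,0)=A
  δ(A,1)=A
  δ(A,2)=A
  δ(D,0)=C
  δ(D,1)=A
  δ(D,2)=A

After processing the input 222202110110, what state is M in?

A

C → B → C → B → C → C → B → E → A → A → A → A → A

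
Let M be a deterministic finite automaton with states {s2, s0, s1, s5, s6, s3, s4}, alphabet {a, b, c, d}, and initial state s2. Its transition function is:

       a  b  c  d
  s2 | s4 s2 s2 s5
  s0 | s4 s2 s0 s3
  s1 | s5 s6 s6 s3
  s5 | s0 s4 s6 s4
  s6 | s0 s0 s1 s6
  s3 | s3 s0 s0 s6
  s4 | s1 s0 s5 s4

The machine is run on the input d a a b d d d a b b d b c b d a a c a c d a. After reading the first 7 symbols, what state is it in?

Trace: s2 -d-> s5 -a-> s0 -a-> s4 -b-> s0 -d-> s3 -d-> s6 -d-> s6
After 7 symbols: s6.

s6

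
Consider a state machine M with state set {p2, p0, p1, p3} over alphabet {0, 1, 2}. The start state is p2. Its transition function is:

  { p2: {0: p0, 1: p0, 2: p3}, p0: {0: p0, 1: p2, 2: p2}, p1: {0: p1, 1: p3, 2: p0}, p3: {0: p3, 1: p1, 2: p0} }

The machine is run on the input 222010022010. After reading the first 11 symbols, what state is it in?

p1

p2 → p3 → p0 → p2 → p0 → p2 → p0 → p0 → p2 → p3 → p3 → p1
After 11 symbols: p1.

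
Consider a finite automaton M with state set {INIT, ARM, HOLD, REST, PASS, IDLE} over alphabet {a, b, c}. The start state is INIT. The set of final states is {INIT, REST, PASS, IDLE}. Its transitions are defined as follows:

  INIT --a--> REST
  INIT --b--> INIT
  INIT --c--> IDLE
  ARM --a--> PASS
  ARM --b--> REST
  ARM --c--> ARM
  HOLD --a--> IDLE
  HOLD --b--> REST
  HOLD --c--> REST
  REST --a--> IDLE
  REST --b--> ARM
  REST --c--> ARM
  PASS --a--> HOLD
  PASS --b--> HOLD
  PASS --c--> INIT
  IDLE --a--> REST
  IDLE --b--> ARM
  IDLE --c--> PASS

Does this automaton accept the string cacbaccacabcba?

Trace: INIT -c-> IDLE -a-> REST -c-> ARM -b-> REST -a-> IDLE -c-> PASS -c-> INIT -a-> REST -c-> ARM -a-> PASS -b-> HOLD -c-> REST -b-> ARM -a-> PASS
End state PASS is accepting.

Yes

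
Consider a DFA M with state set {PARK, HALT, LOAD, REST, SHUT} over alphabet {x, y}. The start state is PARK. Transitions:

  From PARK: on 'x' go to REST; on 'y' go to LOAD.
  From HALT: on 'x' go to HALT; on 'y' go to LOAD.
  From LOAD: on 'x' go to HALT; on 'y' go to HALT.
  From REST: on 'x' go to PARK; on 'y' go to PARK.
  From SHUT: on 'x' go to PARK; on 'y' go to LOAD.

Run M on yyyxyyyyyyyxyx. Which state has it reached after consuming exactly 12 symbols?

HALT

start at PARK
read 'y': PARK → LOAD
read 'y': LOAD → HALT
read 'y': HALT → LOAD
read 'x': LOAD → HALT
read 'y': HALT → LOAD
read 'y': LOAD → HALT
read 'y': HALT → LOAD
read 'y': LOAD → HALT
read 'y': HALT → LOAD
read 'y': LOAD → HALT
read 'y': HALT → LOAD
read 'x': LOAD → HALT
After 12 symbols: HALT.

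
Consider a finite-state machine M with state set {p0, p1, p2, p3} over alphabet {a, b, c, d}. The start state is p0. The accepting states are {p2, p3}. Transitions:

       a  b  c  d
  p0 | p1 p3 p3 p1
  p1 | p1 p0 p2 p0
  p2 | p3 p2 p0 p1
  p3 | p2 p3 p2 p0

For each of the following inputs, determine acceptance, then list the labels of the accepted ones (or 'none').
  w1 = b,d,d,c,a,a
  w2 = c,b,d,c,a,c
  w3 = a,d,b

w1: p0 → p3 → p0 → p1 → p2 → p3 → p2  → end p2, accepted
w2: p0 → p3 → p3 → p0 → p3 → p2 → p0  → end p0, rejected
w3: p0 → p1 → p0 → p3  → end p3, accepted

w1, w3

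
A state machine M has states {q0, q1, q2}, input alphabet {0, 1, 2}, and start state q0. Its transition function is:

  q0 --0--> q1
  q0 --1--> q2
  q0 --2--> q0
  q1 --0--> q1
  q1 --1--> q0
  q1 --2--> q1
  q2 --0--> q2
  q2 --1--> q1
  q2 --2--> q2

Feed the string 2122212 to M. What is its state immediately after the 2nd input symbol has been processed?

q0 → q0 → q2
After 2 symbols: q2.

q2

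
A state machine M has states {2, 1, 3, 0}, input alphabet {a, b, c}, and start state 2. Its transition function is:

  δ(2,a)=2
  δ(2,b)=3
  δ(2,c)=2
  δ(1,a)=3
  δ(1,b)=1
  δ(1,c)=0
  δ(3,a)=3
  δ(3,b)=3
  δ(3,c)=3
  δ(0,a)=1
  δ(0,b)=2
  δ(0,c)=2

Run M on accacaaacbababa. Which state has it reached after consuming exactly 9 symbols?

2

2 → 2 → 2 → 2 → 2 → 2 → 2 → 2 → 2 → 2
After 9 symbols: 2.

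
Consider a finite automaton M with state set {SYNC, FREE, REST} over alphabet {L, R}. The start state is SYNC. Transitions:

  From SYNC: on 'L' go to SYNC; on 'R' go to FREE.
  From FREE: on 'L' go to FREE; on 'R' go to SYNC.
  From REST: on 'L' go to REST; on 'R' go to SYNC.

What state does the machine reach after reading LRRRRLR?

SYNC → SYNC → FREE → SYNC → FREE → SYNC → SYNC → FREE

FREE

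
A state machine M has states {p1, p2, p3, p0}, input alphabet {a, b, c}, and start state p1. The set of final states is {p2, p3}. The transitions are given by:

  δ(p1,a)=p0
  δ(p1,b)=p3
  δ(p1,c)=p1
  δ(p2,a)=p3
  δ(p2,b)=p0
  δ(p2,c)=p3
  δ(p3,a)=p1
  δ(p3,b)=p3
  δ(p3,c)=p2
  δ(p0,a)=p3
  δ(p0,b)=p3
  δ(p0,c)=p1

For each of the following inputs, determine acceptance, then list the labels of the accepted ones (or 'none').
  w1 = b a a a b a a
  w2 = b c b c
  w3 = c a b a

none

w1: Trace: p1 -b-> p3 -a-> p1 -a-> p0 -a-> p3 -b-> p3 -a-> p1 -a-> p0  → end p0, rejected
w2: Trace: p1 -b-> p3 -c-> p2 -b-> p0 -c-> p1  → end p1, rejected
w3: Trace: p1 -c-> p1 -a-> p0 -b-> p3 -a-> p1  → end p1, rejected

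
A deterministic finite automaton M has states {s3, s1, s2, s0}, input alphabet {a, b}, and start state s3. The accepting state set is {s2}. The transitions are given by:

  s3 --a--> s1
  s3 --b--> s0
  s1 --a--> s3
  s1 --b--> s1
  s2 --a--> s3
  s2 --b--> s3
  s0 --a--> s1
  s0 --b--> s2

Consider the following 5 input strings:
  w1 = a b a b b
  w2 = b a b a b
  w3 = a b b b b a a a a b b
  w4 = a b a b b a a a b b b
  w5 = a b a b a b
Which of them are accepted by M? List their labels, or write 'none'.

w1

w1: Trace: s3 -a-> s1 -b-> s1 -a-> s3 -b-> s0 -b-> s2  → end s2, accepted
w2: Trace: s3 -b-> s0 -a-> s1 -b-> s1 -a-> s3 -b-> s0  → end s0, rejected
w3: Trace: s3 -a-> s1 -b-> s1 -b-> s1 -b-> s1 -b-> s1 -a-> s3 -a-> s1 -a-> s3 -a-> s1 -b-> s1 -b-> s1  → end s1, rejected
w4: Trace: s3 -a-> s1 -b-> s1 -a-> s3 -b-> s0 -b-> s2 -a-> s3 -a-> s1 -a-> s3 -b-> s0 -b-> s2 -b-> s3  → end s3, rejected
w5: Trace: s3 -a-> s1 -b-> s1 -a-> s3 -b-> s0 -a-> s1 -b-> s1  → end s1, rejected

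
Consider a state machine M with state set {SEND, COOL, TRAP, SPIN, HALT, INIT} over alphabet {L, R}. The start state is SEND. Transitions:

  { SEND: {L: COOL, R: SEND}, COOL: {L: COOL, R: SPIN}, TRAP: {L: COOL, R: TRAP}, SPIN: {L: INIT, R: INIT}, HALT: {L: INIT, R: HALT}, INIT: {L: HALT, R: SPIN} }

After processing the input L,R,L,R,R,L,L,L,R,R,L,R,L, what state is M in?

INIT

start at SEND
read 'L': SEND → COOL
read 'R': COOL → SPIN
read 'L': SPIN → INIT
read 'R': INIT → SPIN
read 'R': SPIN → INIT
read 'L': INIT → HALT
read 'L': HALT → INIT
read 'L': INIT → HALT
read 'R': HALT → HALT
read 'R': HALT → HALT
read 'L': HALT → INIT
read 'R': INIT → SPIN
read 'L': SPIN → INIT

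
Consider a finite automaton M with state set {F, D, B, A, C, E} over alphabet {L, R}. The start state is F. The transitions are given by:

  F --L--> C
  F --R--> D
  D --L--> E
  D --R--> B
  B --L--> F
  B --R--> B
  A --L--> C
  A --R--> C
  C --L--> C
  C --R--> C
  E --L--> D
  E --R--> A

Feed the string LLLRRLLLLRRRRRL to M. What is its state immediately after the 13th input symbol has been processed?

Trace: F -L-> C -L-> C -L-> C -R-> C -R-> C -L-> C -L-> C -L-> C -L-> C -R-> C -R-> C -R-> C -R-> C
After 13 symbols: C.

C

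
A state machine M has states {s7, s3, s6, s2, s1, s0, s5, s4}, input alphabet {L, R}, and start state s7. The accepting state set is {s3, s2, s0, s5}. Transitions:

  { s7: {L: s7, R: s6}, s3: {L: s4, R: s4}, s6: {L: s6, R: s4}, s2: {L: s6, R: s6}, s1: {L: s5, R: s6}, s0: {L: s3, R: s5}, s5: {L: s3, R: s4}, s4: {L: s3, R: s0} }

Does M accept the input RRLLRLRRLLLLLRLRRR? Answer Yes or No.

s7 → s6 → s4 → s3 → s4 → s0 → s3 → s4 → s0 → s3 → s4 → s3 → s4 → s3 → s4 → s3 → s4 → s0 → s5
End state s5 is accepting.

Yes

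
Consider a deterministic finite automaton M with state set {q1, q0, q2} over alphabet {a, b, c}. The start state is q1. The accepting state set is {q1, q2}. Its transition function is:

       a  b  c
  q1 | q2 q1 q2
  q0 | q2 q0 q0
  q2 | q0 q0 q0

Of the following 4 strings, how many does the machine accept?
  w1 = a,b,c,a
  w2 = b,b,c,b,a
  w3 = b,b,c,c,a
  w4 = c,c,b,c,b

w1: q1 → q2 → q0 → q0 → q2  → end q2, accepted
w2: q1 → q1 → q1 → q2 → q0 → q2  → end q2, accepted
w3: q1 → q1 → q1 → q2 → q0 → q2  → end q2, accepted
w4: q1 → q2 → q0 → q0 → q0 → q0  → end q0, rejected

3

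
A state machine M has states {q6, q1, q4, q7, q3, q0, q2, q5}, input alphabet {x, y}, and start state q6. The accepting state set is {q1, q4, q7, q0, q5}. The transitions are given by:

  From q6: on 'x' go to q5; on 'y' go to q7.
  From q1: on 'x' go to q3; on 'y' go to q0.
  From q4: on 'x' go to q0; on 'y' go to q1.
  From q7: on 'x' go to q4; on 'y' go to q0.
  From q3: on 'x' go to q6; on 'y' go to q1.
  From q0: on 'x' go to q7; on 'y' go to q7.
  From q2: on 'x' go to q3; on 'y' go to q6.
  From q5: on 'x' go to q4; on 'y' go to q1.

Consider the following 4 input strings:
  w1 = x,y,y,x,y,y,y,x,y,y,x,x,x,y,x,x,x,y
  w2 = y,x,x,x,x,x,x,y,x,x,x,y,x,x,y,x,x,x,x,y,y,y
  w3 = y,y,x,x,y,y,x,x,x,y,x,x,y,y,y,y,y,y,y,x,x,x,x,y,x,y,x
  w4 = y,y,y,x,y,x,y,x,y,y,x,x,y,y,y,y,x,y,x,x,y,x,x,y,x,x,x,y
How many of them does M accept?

3

w1: Trace: q6 -x-> q5 -y-> q1 -y-> q0 -x-> q7 -y-> q0 -y-> q7 -y-> q0 -x-> q7 -y-> q0 -y-> q7 -x-> q4 -x-> q0 -x-> q7 -y-> q0 -x-> q7 -x-> q4 -x-> q0 -y-> q7  → end q7, accepted
w2: Trace: q6 -y-> q7 -x-> q4 -x-> q0 -x-> q7 -x-> q4 -x-> q0 -x-> q7 -y-> q0 -x-> q7 -x-> q4 -x-> q0 -y-> q7 -x-> q4 -x-> q0 -y-> q7 -x-> q4 -x-> q0 -x-> q7 -x-> q4 -y-> q1 -y-> q0 -y-> q7  → end q7, accepted
w3: Trace: q6 -y-> q7 -y-> q0 -x-> q7 -x-> q4 -y-> q1 -y-> q0 -x-> q7 -x-> q4 -x-> q0 -y-> q7 -x-> q4 -x-> q0 -y-> q7 -y-> q0 -y-> q7 -y-> q0 -y-> q7 -y-> q0 -y-> q7 -x-> q4 -x-> q0 -x-> q7 -x-> q4 -y-> q1 -x-> q3 -y-> q1 -x-> q3  → end q3, rejected
w4: Trace: q6 -y-> q7 -y-> q0 -y-> q7 -x-> q4 -y-> q1 -x-> q3 -y-> q1 -x-> q3 -y-> q1 -y-> q0 -x-> q7 -x-> q4 -y-> q1 -y-> q0 -y-> q7 -y-> q0 -x-> q7 -y-> q0 -x-> q7 -x-> q4 -y-> q1 -x-> q3 -x-> q6 -y-> q7 -x-> q4 -x-> q0 -x-> q7 -y-> q0  → end q0, accepted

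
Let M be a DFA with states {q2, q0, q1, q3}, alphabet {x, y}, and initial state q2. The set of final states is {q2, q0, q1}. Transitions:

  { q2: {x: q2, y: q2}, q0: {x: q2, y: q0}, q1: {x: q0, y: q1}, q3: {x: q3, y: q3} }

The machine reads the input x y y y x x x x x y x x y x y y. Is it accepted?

Yes

q2 → q2 → q2 → q2 → q2 → q2 → q2 → q2 → q2 → q2 → q2 → q2 → q2 → q2 → q2 → q2 → q2
End state q2 is accepting.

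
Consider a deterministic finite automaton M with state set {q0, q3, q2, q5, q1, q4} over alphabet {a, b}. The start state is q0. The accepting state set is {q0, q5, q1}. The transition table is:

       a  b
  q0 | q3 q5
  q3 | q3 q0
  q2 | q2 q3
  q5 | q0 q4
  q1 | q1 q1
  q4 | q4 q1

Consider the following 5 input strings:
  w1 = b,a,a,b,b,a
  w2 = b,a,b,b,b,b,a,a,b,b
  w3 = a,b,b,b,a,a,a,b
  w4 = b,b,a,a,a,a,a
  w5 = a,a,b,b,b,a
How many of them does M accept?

w1: Trace: q0 -b-> q5 -a-> q0 -a-> q3 -b-> q0 -b-> q5 -a-> q0  → end q0, accepted
w2: Trace: q0 -b-> q5 -a-> q0 -b-> q5 -b-> q4 -b-> q1 -b-> q1 -a-> q1 -a-> q1 -b-> q1 -b-> q1  → end q1, accepted
w3: Trace: q0 -a-> q3 -b-> q0 -b-> q5 -b-> q4 -a-> q4 -a-> q4 -a-> q4 -b-> q1  → end q1, accepted
w4: Trace: q0 -b-> q5 -b-> q4 -a-> q4 -a-> q4 -a-> q4 -a-> q4 -a-> q4  → end q4, rejected
w5: Trace: q0 -a-> q3 -a-> q3 -b-> q0 -b-> q5 -b-> q4 -a-> q4  → end q4, rejected

3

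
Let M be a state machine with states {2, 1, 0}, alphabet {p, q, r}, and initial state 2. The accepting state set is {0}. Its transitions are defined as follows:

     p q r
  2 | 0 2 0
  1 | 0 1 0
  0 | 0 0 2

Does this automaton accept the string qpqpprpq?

Yes

Trace: 2 -q-> 2 -p-> 0 -q-> 0 -p-> 0 -p-> 0 -r-> 2 -p-> 0 -q-> 0
End state 0 is accepting.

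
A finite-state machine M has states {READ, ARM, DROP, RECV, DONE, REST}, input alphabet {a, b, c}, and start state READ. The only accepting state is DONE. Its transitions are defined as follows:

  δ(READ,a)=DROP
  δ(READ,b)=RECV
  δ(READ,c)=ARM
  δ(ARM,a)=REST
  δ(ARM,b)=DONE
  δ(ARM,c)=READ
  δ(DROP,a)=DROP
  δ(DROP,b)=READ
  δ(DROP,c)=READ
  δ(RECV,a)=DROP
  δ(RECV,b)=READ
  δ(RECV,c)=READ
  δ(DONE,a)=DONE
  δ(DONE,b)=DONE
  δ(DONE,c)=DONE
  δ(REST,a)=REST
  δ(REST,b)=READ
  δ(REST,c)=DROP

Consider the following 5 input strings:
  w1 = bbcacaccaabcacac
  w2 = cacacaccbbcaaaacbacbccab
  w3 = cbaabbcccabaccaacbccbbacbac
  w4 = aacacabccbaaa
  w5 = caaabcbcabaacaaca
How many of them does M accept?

w1: READ → RECV → READ → ARM → REST → DROP → DROP → READ → ARM → REST → REST → READ → ARM → REST → DROP → DROP → READ  → end READ, rejected
w2: READ → ARM → REST → DROP → DROP → READ → DROP → READ → ARM → DONE → DONE → DONE → DONE → DONE → DONE → DONE → DONE → DONE → DONE → DONE → DONE → DONE → DONE → DONE → DONE  → end DONE, accepted
w3: READ → ARM → DONE → DONE → DONE → DONE → DONE → DONE → DONE → DONE → DONE → DONE → DONE → DONE → DONE → DONE → DONE → DONE → DONE → DONE → DONE → DONE → DONE → DONE → DONE → DONE → DONE → DONE  → end DONE, accepted
w4: READ → DROP → DROP → READ → DROP → READ → DROP → READ → ARM → READ → RECV → DROP → DROP → DROP  → end DROP, rejected
w5: READ → ARM → REST → REST → REST → READ → ARM → DONE → DONE → DONE → DONE → DONE → DONE → DONE → DONE → DONE → DONE → DONE  → end DONE, accepted

3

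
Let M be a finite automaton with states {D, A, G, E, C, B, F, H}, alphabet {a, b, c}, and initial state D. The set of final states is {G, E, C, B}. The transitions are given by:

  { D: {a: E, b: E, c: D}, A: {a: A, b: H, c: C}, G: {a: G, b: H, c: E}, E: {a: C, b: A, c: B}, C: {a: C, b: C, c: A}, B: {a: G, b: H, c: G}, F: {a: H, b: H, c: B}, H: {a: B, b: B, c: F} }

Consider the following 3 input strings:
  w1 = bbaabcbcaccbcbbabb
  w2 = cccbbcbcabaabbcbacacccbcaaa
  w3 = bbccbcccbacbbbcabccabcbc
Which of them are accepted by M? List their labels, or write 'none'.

w1, w2

w1: Trace: D -b-> E -b-> A -a-> A -a-> A -b-> H -c-> F -b-> H -c-> F -a-> H -c-> F -c-> B -b-> H -c-> F -b-> H -b-> B -a-> G -b-> H -b-> B  → end B, accepted
w2: Trace: D -c-> D -c-> D -c-> D -b-> E -b-> A -c-> C -b-> C -c-> A -a-> A -b-> H -a-> B -a-> G -b-> H -b-> B -c-> G -b-> H -a-> B -c-> G -a-> G -c-> E -c-> B -c-> G -b-> H -c-> F -a-> H -a-> B -a-> G  → end G, accepted
w3: Trace: D -b-> E -b-> A -c-> C -c-> A -b-> H -c-> F -c-> B -c-> G -b-> H -a-> B -c-> G -b-> H -b-> B -b-> H -c-> F -a-> H -b-> B -c-> G -c-> E -a-> C -b-> C -c-> A -b-> H -c-> F  → end F, rejected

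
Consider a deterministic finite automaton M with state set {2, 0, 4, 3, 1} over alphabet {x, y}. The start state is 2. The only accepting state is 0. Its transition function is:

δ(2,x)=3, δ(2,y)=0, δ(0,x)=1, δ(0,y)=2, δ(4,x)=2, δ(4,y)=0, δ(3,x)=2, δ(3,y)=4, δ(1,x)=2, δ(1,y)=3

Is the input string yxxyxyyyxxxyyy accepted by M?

2 → 0 → 1 → 2 → 0 → 1 → 3 → 4 → 0 → 1 → 2 → 3 → 4 → 0 → 2
End state 2 is not accepting.

No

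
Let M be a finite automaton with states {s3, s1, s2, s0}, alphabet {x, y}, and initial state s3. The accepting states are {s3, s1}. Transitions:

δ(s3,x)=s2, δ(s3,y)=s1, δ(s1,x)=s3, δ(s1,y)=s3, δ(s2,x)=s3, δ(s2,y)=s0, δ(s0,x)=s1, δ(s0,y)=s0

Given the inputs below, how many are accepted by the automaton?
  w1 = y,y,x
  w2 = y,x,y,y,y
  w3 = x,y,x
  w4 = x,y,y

2

w1: Trace: s3 -y-> s1 -y-> s3 -x-> s2  → end s2, rejected
w2: Trace: s3 -y-> s1 -x-> s3 -y-> s1 -y-> s3 -y-> s1  → end s1, accepted
w3: Trace: s3 -x-> s2 -y-> s0 -x-> s1  → end s1, accepted
w4: Trace: s3 -x-> s2 -y-> s0 -y-> s0  → end s0, rejected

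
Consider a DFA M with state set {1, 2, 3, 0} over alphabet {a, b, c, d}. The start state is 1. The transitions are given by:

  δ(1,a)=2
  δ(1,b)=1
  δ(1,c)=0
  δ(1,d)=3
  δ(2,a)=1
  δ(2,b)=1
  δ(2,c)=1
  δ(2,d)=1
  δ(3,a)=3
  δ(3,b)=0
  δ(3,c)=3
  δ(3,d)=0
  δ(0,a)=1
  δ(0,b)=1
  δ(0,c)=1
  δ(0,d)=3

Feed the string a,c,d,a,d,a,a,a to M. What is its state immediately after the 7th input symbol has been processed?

1 → 2 → 1 → 3 → 3 → 0 → 1 → 2
After 7 symbols: 2.

2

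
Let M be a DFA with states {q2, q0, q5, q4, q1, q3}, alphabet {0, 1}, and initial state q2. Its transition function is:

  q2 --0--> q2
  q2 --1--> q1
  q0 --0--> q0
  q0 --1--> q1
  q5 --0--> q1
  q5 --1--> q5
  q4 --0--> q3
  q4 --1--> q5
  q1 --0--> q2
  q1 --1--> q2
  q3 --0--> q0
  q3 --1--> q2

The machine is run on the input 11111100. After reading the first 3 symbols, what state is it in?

q1

Trace: q2 -1-> q1 -1-> q2 -1-> q1
After 3 symbols: q1.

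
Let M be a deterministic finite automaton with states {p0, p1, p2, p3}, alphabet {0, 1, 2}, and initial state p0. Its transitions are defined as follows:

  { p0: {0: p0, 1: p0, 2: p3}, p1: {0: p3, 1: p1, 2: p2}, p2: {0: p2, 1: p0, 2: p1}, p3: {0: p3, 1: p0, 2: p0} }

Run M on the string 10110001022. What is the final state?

p0 → p0 → p0 → p0 → p0 → p0 → p0 → p0 → p0 → p0 → p3 → p0

p0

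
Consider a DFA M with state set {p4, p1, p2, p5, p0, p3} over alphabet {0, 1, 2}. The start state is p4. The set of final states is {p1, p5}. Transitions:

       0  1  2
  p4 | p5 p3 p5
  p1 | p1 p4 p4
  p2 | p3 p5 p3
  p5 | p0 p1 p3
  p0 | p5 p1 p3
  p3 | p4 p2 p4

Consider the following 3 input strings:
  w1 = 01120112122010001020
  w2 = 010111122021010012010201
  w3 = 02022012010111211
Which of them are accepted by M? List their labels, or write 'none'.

w2, w3

w1: Trace: p4 -0-> p5 -1-> p1 -1-> p4 -2-> p5 -0-> p0 -1-> p1 -1-> p4 -2-> p5 -1-> p1 -2-> p4 -2-> p5 -0-> p0 -1-> p1 -0-> p1 -0-> p1 -0-> p1 -1-> p4 -0-> p5 -2-> p3 -0-> p4  → end p4, rejected
w2: Trace: p4 -0-> p5 -1-> p1 -0-> p1 -1-> p4 -1-> p3 -1-> p2 -1-> p5 -2-> p3 -2-> p4 -0-> p5 -2-> p3 -1-> p2 -0-> p3 -1-> p2 -0-> p3 -0-> p4 -1-> p3 -2-> p4 -0-> p5 -1-> p1 -0-> p1 -2-> p4 -0-> p5 -1-> p1  → end p1, accepted
w3: Trace: p4 -0-> p5 -2-> p3 -0-> p4 -2-> p5 -2-> p3 -0-> p4 -1-> p3 -2-> p4 -0-> p5 -1-> p1 -0-> p1 -1-> p4 -1-> p3 -1-> p2 -2-> p3 -1-> p2 -1-> p5  → end p5, accepted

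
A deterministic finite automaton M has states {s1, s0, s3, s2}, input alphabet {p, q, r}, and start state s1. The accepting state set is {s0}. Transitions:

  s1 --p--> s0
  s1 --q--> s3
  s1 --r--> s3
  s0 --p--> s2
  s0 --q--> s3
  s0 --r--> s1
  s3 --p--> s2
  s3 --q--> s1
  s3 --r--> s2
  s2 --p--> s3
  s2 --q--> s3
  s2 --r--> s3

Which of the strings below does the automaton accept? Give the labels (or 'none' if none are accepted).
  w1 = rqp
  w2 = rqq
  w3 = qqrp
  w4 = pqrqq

w1: s1 → s3 → s1 → s0  → end s0, accepted
w2: s1 → s3 → s1 → s3  → end s3, rejected
w3: s1 → s3 → s1 → s3 → s2  → end s2, rejected
w4: s1 → s0 → s3 → s2 → s3 → s1  → end s1, rejected

w1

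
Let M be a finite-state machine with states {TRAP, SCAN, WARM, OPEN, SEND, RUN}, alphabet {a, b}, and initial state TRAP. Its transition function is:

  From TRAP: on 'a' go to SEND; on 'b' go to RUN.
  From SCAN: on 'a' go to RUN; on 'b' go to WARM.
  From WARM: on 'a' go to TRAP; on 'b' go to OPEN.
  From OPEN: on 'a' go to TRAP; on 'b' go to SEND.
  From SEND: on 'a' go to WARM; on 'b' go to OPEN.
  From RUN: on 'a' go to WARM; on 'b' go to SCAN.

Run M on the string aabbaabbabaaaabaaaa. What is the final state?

start at TRAP
read 'a': TRAP → SEND
read 'a': SEND → WARM
read 'b': WARM → OPEN
read 'b': OPEN → SEND
read 'a': SEND → WARM
read 'a': WARM → TRAP
read 'b': TRAP → RUN
read 'b': RUN → SCAN
read 'a': SCAN → RUN
read 'b': RUN → SCAN
read 'a': SCAN → RUN
read 'a': RUN → WARM
read 'a': WARM → TRAP
read 'a': TRAP → SEND
read 'b': SEND → OPEN
read 'a': OPEN → TRAP
read 'a': TRAP → SEND
read 'a': SEND → WARM
read 'a': WARM → TRAP

TRAP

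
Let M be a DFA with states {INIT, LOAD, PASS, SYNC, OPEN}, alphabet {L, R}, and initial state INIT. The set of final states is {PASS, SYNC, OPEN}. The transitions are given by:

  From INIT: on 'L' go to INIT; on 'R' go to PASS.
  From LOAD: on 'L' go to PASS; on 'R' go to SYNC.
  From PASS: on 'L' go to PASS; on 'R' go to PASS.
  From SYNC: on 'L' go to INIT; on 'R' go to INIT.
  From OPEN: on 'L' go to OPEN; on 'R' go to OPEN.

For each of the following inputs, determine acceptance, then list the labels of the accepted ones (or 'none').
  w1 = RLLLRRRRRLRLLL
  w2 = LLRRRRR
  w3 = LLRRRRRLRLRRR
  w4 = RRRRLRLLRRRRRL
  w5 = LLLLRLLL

w1:
  start at INIT
  read 'R': INIT → PASS
  read 'L': PASS → PASS
  read 'L': PASS → PASS
  read 'L': PASS → PASS
  read 'R': PASS → PASS
  read 'R': PASS → PASS
  read 'R': PASS → PASS
  read 'R': PASS → PASS
  read 'R': PASS → PASS
  read 'L': PASS → PASS
  read 'R': PASS → PASS
  read 'L': PASS → PASS
  read 'L': PASS → PASS
  read 'L': PASS → PASS
  end PASS, accepted
w2:
  start at INIT
  read 'L': INIT → INIT
  read 'L': INIT → INIT
  read 'R': INIT → PASS
  read 'R': PASS → PASS
  read 'R': PASS → PASS
  read 'R': PASS → PASS
  read 'R': PASS → PASS
  end PASS, accepted
w3:
  start at INIT
  read 'L': INIT → INIT
  read 'L': INIT → INIT
  read 'R': INIT → PASS
  read 'R': PASS → PASS
  read 'R': PASS → PASS
  read 'R': PASS → PASS
  read 'R': PASS → PASS
  read 'L': PASS → PASS
  read 'R': PASS → PASS
  read 'L': PASS → PASS
  read 'R': PASS → PASS
  read 'R': PASS → PASS
  read 'R': PASS → PASS
  end PASS, accepted
w4:
  start at INIT
  read 'R': INIT → PASS
  read 'R': PASS → PASS
  read 'R': PASS → PASS
  read 'R': PASS → PASS
  read 'L': PASS → PASS
  read 'R': PASS → PASS
  read 'L': PASS → PASS
  read 'L': PASS → PASS
  read 'R': PASS → PASS
  read 'R': PASS → PASS
  read 'R': PASS → PASS
  read 'R': PASS → PASS
  read 'R': PASS → PASS
  read 'L': PASS → PASS
  end PASS, accepted
w5:
  start at INIT
  read 'L': INIT → INIT
  read 'L': INIT → INIT
  read 'L': INIT → INIT
  read 'L': INIT → INIT
  read 'R': INIT → PASS
  read 'L': PASS → PASS
  read 'L': PASS → PASS
  read 'L': PASS → PASS
  end PASS, accepted

w1, w2, w3, w4, w5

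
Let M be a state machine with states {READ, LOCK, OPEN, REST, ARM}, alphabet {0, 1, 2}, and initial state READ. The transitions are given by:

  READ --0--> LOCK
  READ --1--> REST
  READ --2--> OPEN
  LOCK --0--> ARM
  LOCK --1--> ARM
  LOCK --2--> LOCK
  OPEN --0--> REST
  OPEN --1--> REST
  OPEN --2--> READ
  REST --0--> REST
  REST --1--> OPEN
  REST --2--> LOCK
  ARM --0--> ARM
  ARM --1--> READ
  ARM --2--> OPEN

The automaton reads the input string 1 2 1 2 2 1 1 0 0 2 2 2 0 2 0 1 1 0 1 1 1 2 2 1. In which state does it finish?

start at READ
read '1': READ → REST
read '2': REST → LOCK
read '1': LOCK → ARM
read '2': ARM → OPEN
read '2': OPEN → READ
read '1': READ → REST
read '1': REST → OPEN
read '0': OPEN → REST
read '0': REST → REST
read '2': REST → LOCK
read '2': LOCK → LOCK
read '2': LOCK → LOCK
read '0': LOCK → ARM
read '2': ARM → OPEN
read '0': OPEN → REST
read '1': REST → OPEN
read '1': OPEN → REST
read '0': REST → REST
read '1': REST → OPEN
read '1': OPEN → REST
read '1': REST → OPEN
read '2': OPEN → READ
read '2': READ → OPEN
read '1': OPEN → REST

REST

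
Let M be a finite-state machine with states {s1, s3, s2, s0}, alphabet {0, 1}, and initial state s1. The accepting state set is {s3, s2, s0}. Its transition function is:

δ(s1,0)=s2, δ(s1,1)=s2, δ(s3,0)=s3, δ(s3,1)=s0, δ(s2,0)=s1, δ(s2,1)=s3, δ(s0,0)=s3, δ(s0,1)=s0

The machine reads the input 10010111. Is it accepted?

start at s1
read '1': s1 → s2
read '0': s2 → s1
read '0': s1 → s2
read '1': s2 → s3
read '0': s3 → s3
read '1': s3 → s0
read '1': s0 → s0
read '1': s0 → s0
End state s0 is accepting.

Yes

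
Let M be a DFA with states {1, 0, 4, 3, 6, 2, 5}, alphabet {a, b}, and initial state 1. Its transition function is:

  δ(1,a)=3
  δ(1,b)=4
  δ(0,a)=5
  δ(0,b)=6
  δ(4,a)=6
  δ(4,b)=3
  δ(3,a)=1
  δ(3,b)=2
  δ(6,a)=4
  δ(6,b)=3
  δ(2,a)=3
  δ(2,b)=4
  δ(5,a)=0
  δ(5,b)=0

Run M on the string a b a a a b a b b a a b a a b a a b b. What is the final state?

start at 1
read 'a': 1 → 3
read 'b': 3 → 2
read 'a': 2 → 3
read 'a': 3 → 1
read 'a': 1 → 3
read 'b': 3 → 2
read 'a': 2 → 3
read 'b': 3 → 2
read 'b': 2 → 4
read 'a': 4 → 6
read 'a': 6 → 4
read 'b': 4 → 3
read 'a': 3 → 1
read 'a': 1 → 3
read 'b': 3 → 2
read 'a': 2 → 3
read 'a': 3 → 1
read 'b': 1 → 4
read 'b': 4 → 3

3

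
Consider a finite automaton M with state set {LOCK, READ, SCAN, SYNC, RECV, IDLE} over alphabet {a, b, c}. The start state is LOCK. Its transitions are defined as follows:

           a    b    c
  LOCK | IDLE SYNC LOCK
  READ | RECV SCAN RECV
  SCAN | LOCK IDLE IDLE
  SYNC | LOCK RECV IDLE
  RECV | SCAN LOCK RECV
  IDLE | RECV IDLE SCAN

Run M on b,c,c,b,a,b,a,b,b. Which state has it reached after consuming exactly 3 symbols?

start at LOCK
read 'b': LOCK → SYNC
read 'c': SYNC → IDLE
read 'c': IDLE → SCAN
After 3 symbols: SCAN.

SCAN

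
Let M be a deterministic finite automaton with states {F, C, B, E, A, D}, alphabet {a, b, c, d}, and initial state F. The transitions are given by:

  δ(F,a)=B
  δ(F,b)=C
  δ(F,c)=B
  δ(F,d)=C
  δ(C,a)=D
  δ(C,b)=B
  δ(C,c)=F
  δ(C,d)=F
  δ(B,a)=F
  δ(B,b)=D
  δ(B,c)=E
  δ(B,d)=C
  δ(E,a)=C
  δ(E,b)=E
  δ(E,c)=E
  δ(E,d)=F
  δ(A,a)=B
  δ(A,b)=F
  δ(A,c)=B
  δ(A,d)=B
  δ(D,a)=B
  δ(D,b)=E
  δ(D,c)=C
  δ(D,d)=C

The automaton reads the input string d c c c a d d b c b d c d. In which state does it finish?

start at F
read 'd': F → C
read 'c': C → F
read 'c': F → B
read 'c': B → E
read 'a': E → C
read 'd': C → F
read 'd': F → C
read 'b': C → B
read 'c': B → E
read 'b': E → E
read 'd': E → F
read 'c': F → B
read 'd': B → C

C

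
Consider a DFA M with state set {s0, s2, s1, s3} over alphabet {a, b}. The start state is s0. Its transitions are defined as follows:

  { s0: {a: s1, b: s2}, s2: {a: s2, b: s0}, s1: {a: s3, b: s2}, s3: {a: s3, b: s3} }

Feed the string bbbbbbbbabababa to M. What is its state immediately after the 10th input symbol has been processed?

Trace: s0 -b-> s2 -b-> s0 -b-> s2 -b-> s0 -b-> s2 -b-> s0 -b-> s2 -b-> s0 -a-> s1 -b-> s2
After 10 symbols: s2.

s2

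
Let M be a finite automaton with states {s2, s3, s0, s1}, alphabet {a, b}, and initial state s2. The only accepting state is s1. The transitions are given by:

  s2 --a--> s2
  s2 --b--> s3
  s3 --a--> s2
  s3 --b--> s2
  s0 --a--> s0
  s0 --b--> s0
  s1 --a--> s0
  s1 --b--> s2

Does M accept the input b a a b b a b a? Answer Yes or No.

No

start at s2
read 'b': s2 → s3
read 'a': s3 → s2
read 'a': s2 → s2
read 'b': s2 → s3
read 'b': s3 → s2
read 'a': s2 → s2
read 'b': s2 → s3
read 'a': s3 → s2
End state s2 is not accepting.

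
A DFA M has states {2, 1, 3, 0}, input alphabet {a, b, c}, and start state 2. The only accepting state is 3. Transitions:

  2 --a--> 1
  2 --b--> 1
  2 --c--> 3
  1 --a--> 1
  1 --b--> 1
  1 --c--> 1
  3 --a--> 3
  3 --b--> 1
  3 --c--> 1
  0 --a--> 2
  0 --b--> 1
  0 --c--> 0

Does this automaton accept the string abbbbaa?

No

Trace: 2 -a-> 1 -b-> 1 -b-> 1 -b-> 1 -b-> 1 -a-> 1 -a-> 1
End state 1 is not accepting.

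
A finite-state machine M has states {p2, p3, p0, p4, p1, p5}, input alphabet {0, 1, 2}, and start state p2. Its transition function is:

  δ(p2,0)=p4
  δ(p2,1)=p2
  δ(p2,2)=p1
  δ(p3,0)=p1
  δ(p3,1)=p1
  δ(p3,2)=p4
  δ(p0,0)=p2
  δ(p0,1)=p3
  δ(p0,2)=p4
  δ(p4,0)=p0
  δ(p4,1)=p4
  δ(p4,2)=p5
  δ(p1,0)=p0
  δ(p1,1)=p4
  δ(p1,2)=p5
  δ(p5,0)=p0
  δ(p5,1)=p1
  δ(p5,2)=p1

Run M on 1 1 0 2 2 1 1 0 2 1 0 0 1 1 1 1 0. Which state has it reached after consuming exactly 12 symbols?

start at p2
read '1': p2 → p2
read '1': p2 → p2
read '0': p2 → p4
read '2': p4 → p5
read '2': p5 → p1
read '1': p1 → p4
read '1': p4 → p4
read '0': p4 → p0
read '2': p0 → p4
read '1': p4 → p4
read '0': p4 → p0
read '0': p0 → p2
After 12 symbols: p2.

p2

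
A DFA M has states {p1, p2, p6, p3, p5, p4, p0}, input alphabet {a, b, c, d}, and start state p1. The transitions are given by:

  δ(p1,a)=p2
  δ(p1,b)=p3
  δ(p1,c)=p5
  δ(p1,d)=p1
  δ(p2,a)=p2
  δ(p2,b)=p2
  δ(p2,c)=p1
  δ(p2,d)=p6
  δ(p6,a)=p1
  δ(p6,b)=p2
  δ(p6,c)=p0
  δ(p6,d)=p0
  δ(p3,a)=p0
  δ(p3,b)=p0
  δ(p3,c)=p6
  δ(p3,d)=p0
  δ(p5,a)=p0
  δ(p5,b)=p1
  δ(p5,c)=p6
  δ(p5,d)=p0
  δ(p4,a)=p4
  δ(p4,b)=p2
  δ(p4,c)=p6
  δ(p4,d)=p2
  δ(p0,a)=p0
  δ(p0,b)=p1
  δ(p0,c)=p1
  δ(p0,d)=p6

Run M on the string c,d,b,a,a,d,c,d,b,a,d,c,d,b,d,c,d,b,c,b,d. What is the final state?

p0

p1 → p5 → p0 → p1 → p2 → p2 → p6 → p0 → p6 → p2 → p2 → p6 → p0 → p6 → p2 → p6 → p0 → p6 → p2 → p1 → p3 → p0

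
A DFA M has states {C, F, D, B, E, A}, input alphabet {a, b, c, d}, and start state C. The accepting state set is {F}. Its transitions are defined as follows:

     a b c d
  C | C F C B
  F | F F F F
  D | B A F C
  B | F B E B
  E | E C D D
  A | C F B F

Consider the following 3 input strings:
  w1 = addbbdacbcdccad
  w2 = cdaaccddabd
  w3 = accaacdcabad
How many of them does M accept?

2

w1: C → C → B → B → B → B → B → F → F → F → F → F → F → F → F → F  → end F, accepted
w2: C → C → B → F → F → F → F → F → F → F → F → F  → end F, accepted
w3: C → C → C → C → C → C → C → B → E → E → C → C → B  → end B, rejected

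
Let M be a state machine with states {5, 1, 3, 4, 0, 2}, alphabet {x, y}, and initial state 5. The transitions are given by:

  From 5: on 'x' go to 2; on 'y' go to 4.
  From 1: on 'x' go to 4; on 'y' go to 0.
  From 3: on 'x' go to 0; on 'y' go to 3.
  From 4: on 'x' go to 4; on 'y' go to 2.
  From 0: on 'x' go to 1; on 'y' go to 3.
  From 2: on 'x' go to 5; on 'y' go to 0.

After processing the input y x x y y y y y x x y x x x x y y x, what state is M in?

1

Trace: 5 -y-> 4 -x-> 4 -x-> 4 -y-> 2 -y-> 0 -y-> 3 -y-> 3 -y-> 3 -x-> 0 -x-> 1 -y-> 0 -x-> 1 -x-> 4 -x-> 4 -x-> 4 -y-> 2 -y-> 0 -x-> 1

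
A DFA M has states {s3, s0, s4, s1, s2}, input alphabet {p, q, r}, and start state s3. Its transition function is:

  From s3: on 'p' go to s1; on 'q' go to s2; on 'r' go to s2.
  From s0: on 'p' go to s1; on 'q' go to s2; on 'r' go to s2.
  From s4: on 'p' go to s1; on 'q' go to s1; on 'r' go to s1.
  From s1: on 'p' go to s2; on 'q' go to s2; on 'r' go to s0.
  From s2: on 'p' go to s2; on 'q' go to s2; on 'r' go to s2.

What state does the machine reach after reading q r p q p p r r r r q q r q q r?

s2

Trace: s3 -q-> s2 -r-> s2 -p-> s2 -q-> s2 -p-> s2 -p-> s2 -r-> s2 -r-> s2 -r-> s2 -r-> s2 -q-> s2 -q-> s2 -r-> s2 -q-> s2 -q-> s2 -r-> s2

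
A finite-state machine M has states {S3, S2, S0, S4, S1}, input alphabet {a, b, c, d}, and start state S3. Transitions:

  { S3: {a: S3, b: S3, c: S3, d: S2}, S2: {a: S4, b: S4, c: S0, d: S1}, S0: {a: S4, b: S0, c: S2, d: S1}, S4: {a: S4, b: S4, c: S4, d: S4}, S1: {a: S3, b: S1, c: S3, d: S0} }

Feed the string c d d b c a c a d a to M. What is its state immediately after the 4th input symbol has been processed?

Trace: S3 -c-> S3 -d-> S2 -d-> S1 -b-> S1
After 4 symbols: S1.

S1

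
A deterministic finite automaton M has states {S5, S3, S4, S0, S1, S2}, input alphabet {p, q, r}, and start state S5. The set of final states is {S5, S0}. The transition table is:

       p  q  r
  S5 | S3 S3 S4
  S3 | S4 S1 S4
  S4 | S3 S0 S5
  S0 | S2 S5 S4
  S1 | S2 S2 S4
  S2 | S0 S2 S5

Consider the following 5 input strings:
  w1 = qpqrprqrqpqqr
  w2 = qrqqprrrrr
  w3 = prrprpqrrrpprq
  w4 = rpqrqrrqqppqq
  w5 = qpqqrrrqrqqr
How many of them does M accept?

1

w1: S5 → S3 → S4 → S0 → S4 → S3 → S4 → S0 → S4 → S0 → S2 → S2 → S2 → S5  → end S5, accepted
w2: S5 → S3 → S4 → S0 → S5 → S3 → S4 → S5 → S4 → S5 → S4  → end S4, rejected
w3: S5 → S3 → S4 → S5 → S3 → S4 → S3 → S1 → S4 → S5 → S4 → S3 → S4 → S5 → S3  → end S3, rejected
w4: S5 → S4 → S3 → S1 → S4 → S0 → S4 → S5 → S3 → S1 → S2 → S0 → S5 → S3  → end S3, rejected
w5: S5 → S3 → S4 → S0 → S5 → S4 → S5 → S4 → S0 → S4 → S0 → S5 → S4  → end S4, rejected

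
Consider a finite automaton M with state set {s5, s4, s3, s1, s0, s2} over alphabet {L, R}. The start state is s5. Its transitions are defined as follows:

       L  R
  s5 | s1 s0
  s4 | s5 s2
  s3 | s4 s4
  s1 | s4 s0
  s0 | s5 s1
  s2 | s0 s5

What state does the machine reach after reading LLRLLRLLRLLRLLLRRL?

s1

Trace: s5 -L-> s1 -L-> s4 -R-> s2 -L-> s0 -L-> s5 -R-> s0 -L-> s5 -L-> s1 -R-> s0 -L-> s5 -L-> s1 -R-> s0 -L-> s5 -L-> s1 -L-> s4 -R-> s2 -R-> s5 -L-> s1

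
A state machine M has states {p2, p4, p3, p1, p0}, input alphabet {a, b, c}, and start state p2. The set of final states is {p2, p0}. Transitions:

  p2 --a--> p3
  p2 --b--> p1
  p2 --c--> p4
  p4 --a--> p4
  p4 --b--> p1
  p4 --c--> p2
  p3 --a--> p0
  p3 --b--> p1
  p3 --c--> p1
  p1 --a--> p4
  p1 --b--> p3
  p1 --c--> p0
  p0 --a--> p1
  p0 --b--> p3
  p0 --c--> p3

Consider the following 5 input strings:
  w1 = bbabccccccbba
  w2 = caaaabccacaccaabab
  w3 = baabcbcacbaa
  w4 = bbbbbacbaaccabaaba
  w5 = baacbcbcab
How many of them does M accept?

1

w1:
  start at p2
  read 'b': p2 → p1
  read 'b': p1 → p3
  read 'a': p3 → p0
  read 'b': p0 → p3
  read 'c': p3 → p1
  read 'c': p1 → p0
  read 'c': p0 → p3
  read 'c': p3 → p1
  read 'c': p1 → p0
  read 'c': p0 → p3
  read 'b': p3 → p1
  read 'b': p1 → p3
  read 'a': p3 → p0
  end p0, accepted
w2:
  start at p2
  read 'c': p2 → p4
  read 'a': p4 → p4
  read 'a': p4 → p4
  read 'a': p4 → p4
  read 'a': p4 → p4
  read 'b': p4 → p1
  read 'c': p1 → p0
  read 'c': p0 → p3
  read 'a': p3 → p0
  read 'c': p0 → p3
  read 'a': p3 → p0
  read 'c': p0 → p3
  read 'c': p3 → p1
  read 'a': p1 → p4
  read 'a': p4 → p4
  read 'b': p4 → p1
  read 'a': p1 → p4
  read 'b': p4 → p1
  end p1, rejected
w3:
  start at p2
  read 'b': p2 → p1
  read 'a': p1 → p4
  read 'a': p4 → p4
  read 'b': p4 → p1
  read 'c': p1 → p0
  read 'b': p0 → p3
  read 'c': p3 → p1
  read 'a': p1 → p4
  read 'c': p4 → p2
  read 'b': p2 → p1
  read 'a': p1 → p4
  read 'a': p4 → p4
  end p4, rejected
w4:
  start at p2
  read 'b': p2 → p1
  read 'b': p1 → p3
  read 'b': p3 → p1
  read 'b': p1 → p3
  read 'b': p3 → p1
  read 'a': p1 → p4
  read 'c': p4 → p2
  read 'b': p2 → p1
  read 'a': p1 → p4
  read 'a': p4 → p4
  read 'c': p4 → p2
  read 'c': p2 → p4
  read 'a': p4 → p4
  read 'b': p4 → p1
  read 'a': p1 → p4
  read 'a': p4 → p4
  read 'b': p4 → p1
  read 'a': p1 → p4
  end p4, rejected
w5:
  start at p2
  read 'b': p2 → p1
  read 'a': p1 → p4
  read 'a': p4 → p4
  read 'c': p4 → p2
  read 'b': p2 → p1
  read 'c': p1 → p0
  read 'b': p0 → p3
  read 'c': p3 → p1
  read 'a': p1 → p4
  read 'b': p4 → p1
  end p1, rejected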